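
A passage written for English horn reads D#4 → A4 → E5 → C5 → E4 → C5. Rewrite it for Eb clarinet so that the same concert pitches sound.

First find concert pitch: the English horn sounds a perfect fifth below written, so D#4 A4 E5 C5 E4 C5 sounds G#3 D4 A4 F4 A3 F4.
Then write for Eb clarinet: it sounds a minor third above written, so the part must be a minor third below concert.
G#3 → E#3
D4 → B3
A4 → F#4
F4 → D4
A3 → F#3
F4 → D4

E#3 B3 F#4 D4 F#3 D4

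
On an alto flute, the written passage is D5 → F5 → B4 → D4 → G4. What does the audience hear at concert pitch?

Written C4 on the alto flute sounds as G3, a perfect fourth lower; apply that shift to every note.
D5 gives A4
F5 gives C5
B4 gives F#4
D4 gives A3
G4 gives D4

A4 C5 F#4 A3 D4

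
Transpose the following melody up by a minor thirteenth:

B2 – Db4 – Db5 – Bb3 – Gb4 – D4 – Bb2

B2 → G4
Db4 → Bbb5
Db5 → Bbb6
Bb3 → Gb5
Gb4 → Ebb6
D4 → Bb5
Bb2 → Gb4

G4 Bbb5 Bbb6 Gb5 Ebb6 Bb5 Gb4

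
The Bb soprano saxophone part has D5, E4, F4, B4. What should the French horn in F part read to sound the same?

G5 A4 Bb4 E5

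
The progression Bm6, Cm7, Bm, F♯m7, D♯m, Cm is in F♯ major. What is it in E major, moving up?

F♯ major up to E major is a minor seventh; each chord root moves by that interval while the quality stays the same.
Bm6: root B up a minor seventh → A, giving Am6.
Cm7: root C up a minor seventh → Bb, giving Bbm7.
Bm: root B up a minor seventh → A, giving Am.
F♯m7: root F♯ up a minor seventh → E, giving Em7.
D♯m: root D♯ up a minor seventh → C#, giving C#m.
Cm: root C up a minor seventh → Bb, giving Bbm.

Am6 Bbm7 Am Em7 C#m Bbm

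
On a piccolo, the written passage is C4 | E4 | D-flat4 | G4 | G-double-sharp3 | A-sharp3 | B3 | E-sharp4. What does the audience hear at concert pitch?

Written C4 on the piccolo sounds as C5, a perfect octave higher; apply that shift to every note.
C4 gives C5
E4 gives E5
Db4 gives Db5
G4 gives G5
G##3 gives G##4
A#3 gives A#4
B3 gives B4
E#4 gives E#5

C5 E5 Db5 G5 G##4 A#4 B4 E#5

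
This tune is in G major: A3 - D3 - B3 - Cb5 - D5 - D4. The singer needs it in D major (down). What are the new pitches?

E3 A2 F#3 Gb4 A4 A3

From G down to D is a perfect fourth; apply that to each pitch.
A3 → E3
D3 → A2
B3 → F#3
Cb5 → Gb4
D5 → A4
D4 → A3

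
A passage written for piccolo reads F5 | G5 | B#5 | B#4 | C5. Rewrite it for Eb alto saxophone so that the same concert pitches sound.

D7 E7 G##7 G##6 A6

First find concert pitch: the piccolo sounds a perfect octave above written, so F5 G5 B#5 B#4 C5 sounds F6 G6 B#6 B#5 C6.
Then write for Eb alto saxophone: it sounds a major sixth below written, so the part must be a major sixth above concert.
F6 → D7
G6 → E7
B#6 → G##7
B#5 → G##6
C6 → A6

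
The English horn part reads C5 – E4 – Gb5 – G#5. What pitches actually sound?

F4 A3 Cb5 C#5

The English horn sounds a perfect fifth below written, so transpose each written note down a perfect fifth.
C5 gives F4
E4 gives A3
Gb5 gives Cb5
G#5 gives C#5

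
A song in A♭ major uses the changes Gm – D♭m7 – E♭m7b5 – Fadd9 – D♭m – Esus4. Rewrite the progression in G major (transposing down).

F#m Cm7 Dm7b5 Eadd9 Cm D#sus4

A♭ major down to G major is a minor second; each chord root moves by that interval while the quality stays the same.
Gm: root G down a minor second → F#, giving F#m.
D♭m7: root D♭ down a minor second → C, giving Cm7.
E♭m7b5: root E♭ down a minor second → D, giving Dm7b5.
Fadd9: root F down a minor second → E, giving Eadd9.
D♭m: root D♭ down a minor second → C, giving Cm.
Esus4: root E down a minor second → D#, giving D#sus4.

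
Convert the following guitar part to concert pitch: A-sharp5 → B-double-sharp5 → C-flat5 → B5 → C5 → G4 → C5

A#4 B##4 Cb4 B4 C4 G3 C4

The guitar sounds a perfect octave below written, so transpose each written note down a perfect octave.
A#5 to A#4
B##5 to B##4
Cb5 to Cb4
B5 to B4
C5 to C4
G4 to G3
C5 to C4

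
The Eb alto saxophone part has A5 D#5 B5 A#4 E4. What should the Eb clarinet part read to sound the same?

A4 D#4 B4 A#3 E3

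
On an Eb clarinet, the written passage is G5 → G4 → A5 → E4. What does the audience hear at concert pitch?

Written C4 on the Eb clarinet sounds as Eb4, a minor third higher; apply that shift to every note.
G5 becomes Bb5
G4 becomes Bb4
A5 becomes C6
E4 becomes G4

Bb5 Bb4 C6 G4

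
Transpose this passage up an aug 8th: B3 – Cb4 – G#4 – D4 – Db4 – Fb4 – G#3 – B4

An augmented octave up from B3 gives B#4.
Cb4: an octave up reaches C, and 13 semitones makes it C5.
G#4 up an augmented octave is G##5.
D4: an octave up reaches D, and 13 semitones makes it D#5.
Db4: an octave up reaches D, and 13 semitones makes it D5.
Fb4: an octave up reaches F, and 13 semitones makes it F5.
G#3 up an augmented octave is G##4.
An augmented octave up from B4 gives B#5.

B#4 C5 G##5 D#5 D5 F5 G##4 B#5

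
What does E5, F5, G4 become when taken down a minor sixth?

G#4 A4 B3

A minor sixth down from E5 gives G#4.
F5: a sixth down reaches A, and 8 semitones makes it A4.
A minor sixth down from G4 gives B3.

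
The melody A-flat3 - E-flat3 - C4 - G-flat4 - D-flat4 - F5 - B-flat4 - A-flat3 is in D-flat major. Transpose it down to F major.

C3 G2 E3 Bb3 F3 A4 D4 C3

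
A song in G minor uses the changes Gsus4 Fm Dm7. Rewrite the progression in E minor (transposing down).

Esus4 Dm Bm7

G minor down to E minor is a minor third; each chord root moves by that interval while the quality stays the same.
Gsus4: root G down a minor third → E, giving Esus4.
Fm: root F down a minor third → D, giving Dm.
Dm7: root D down a minor third → B, giving Bm7.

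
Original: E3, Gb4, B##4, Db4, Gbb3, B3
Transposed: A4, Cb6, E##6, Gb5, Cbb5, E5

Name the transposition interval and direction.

up a perfect eleventh

Take the first pair: E3 → A4. E to A spans 11 letter names, so the interval is some kind of eleventh.
E3 to A4 is 17 semitones, which makes it a perfect eleventh; the second version is higher, so the direction is up.
Checking another pair — B3 → E5 — gives the same interval.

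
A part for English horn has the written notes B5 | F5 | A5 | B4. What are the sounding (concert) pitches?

E5 Bb4 D5 E4

Written C4 on the English horn sounds as F3, a perfect fifth lower; apply that shift to every note.
B5 gives E5
F5 gives Bb4
A5 gives D5
B4 gives E4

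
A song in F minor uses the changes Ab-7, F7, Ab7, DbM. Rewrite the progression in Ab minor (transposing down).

Cb-7 Ab7 Cb7 FbM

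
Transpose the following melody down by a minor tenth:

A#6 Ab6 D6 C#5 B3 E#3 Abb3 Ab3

F##5 F5 B4 A#3 G#2 C##2 Fb2 F2

A#6 → F##5
Ab6 → F5
D6 → B4
C#5 → A#3
B3 → G#2
E#3 → C##2
Abb3 → Fb2
Ab3 → F2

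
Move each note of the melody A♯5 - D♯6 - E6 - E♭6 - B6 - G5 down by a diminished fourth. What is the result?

A#5 → E##5
D#6 → A##5
E6 → B#5
Eb6 → B5
B6 → F##6
G5 → D#5

E##5 A##5 B#5 B5 F##6 D#5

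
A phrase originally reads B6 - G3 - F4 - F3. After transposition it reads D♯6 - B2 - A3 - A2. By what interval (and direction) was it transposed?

Take the first pair: B6 → D#6. B to D spans 6 letter names, so the interval is some kind of sixth.
D#6 to B6 is 8 semitones, which makes it a minor sixth; the second version is lower, so the direction is down.
Checking another pair — F3 → A2 — gives the same interval.

down a minor sixth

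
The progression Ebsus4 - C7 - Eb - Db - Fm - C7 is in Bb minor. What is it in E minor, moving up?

Bb minor up to E minor is an augmented fourth; each chord root moves by that interval while the quality stays the same.
Ebsus4: root Eb up an augmented fourth → A, giving Asus4.
C7: root C up an augmented fourth → F#, giving F#7.
Eb: root Eb up an augmented fourth → A, giving A.
Db: root Db up an augmented fourth → G, giving G.
Fm: root F up an augmented fourth → B, giving Bm.
C7: root C up an augmented fourth → F#, giving F#7.

Asus4 F#7 A G Bm F#7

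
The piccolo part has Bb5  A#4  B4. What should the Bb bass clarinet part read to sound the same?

First find concert pitch: the piccolo sounds a perfect octave above written, so Bb5 A#4 B4 sounds Bb6 A#5 B5.
Then write for Bb bass clarinet: it sounds a major ninth below written, so the part must be a major ninth above concert.
Bb6 → C8
A#5 → B#6
B5 → C#7

C8 B#6 C#7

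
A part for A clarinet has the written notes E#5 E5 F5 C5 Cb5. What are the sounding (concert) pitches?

C##5 C#5 D5 A4 Ab4

Written C4 on the A clarinet sounds as A3, a minor third lower; apply that shift to every note.
E#5 to C##5
E5 to C#5
F5 to D5
C5 to A4
Cb5 to Ab4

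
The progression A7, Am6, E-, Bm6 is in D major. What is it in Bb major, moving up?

F7 Fm6 C- Gm6

D major up to Bb major is a minor sixth; each chord root moves by that interval while the quality stays the same.
A7: root A up a minor sixth → F, giving F7.
Am6: root A up a minor sixth → F, giving Fm6.
E-: root E up a minor sixth → C, giving C-.
Bm6: root B up a minor sixth → G, giving Gm6.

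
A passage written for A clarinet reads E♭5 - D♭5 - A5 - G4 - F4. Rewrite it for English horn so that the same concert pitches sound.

First find concert pitch: the A clarinet sounds a minor third below written, so E♭5 D♭5 A5 G4 F4 sounds C5 Bb4 F#5 E4 D4.
Then write for English horn: it sounds a perfect fifth below written, so the part must be a perfect fifth above concert.
C5 → G5
Bb4 → F5
F#5 → C#6
E4 → B4
D4 → A4

G5 F5 C#6 B4 A4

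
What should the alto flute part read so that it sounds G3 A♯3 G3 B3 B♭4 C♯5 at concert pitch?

C4 D#4 C4 E4 Eb5 F#5

Written C4 sounds as G3 on the alto flute, so concert pitches are written a perfect fourth up.
G3 -> C4
A#3 -> D#4
G3 -> C4
B3 -> E4
Bb4 -> Eb5
C#5 -> F#5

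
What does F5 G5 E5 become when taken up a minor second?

Gb5 Ab5 F5

F5 → Gb5
G5 → Ab5
E5 → F5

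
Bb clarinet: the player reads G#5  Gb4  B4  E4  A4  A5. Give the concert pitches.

F#5 Fb4 A4 D4 G4 G5

The Bb clarinet sounds a major second below written, so transpose each written note down a major second.
G#5 -> F#5
Gb4 -> Fb4
B4 -> A4
E4 -> D4
A4 -> G4
A5 -> G5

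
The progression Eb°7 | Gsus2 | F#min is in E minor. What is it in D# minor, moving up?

E minor up to D# minor is a major seventh; each chord root moves by that interval while the quality stays the same.
Eb°7: root Eb up a major seventh → D, giving D°7.
Gsus2: root G up a major seventh → F#, giving F#sus2.
F#min: root F# up a major seventh → E#, giving E#min.

D°7 F#sus2 E#min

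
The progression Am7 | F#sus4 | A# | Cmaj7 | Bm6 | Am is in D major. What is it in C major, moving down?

Gm7 Esus4 G# Bbmaj7 Am6 Gm

D major down to C major is a major second; each chord root moves by that interval while the quality stays the same.
Am7: root A down a major second → G, giving Gm7.
F#sus4: root F# down a major second → E, giving Esus4.
A#: root A# down a major second → G#, giving G#.
Cmaj7: root C down a major second → Bb, giving Bbmaj7.
Bm6: root B down a major second → A, giving Am6.
Am: root A down a major second → G, giving Gm.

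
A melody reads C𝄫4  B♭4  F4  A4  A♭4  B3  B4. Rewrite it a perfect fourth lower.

Gbb3 F4 C4 E4 Eb4 F#3 F#4

Cbb4: a fourth down reaches G, and 5 semitones makes it Gbb3.
A perfect fourth down from Bb4 gives F4.
F4: a fourth down reaches C, and 5 semitones makes it C4.
A4: a fourth down reaches E, and 5 semitones makes it E4.
Ab4 down a perfect fourth is Eb4.
A perfect fourth down from B3 gives F#3.
B4 down a perfect fourth is F#4.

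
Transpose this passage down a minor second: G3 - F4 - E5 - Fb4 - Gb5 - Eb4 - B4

G3 to F#3
F4 to E4
E5 to D#5
Fb4 to Eb4
Gb5 to F5
Eb4 to D4
B4 to A#4

F#3 E4 D#5 Eb4 F5 D4 A#4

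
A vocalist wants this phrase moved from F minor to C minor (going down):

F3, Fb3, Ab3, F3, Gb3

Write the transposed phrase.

F minor to C minor down is a perfect fourth, so every note moves down by that interval.
F3 -> C3
Fb3 -> Cb3
Ab3 -> Eb3
F3 -> C3
Gb3 -> Db3

C3 Cb3 Eb3 C3 Db3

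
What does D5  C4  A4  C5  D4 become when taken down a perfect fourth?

A perfect fourth down from D5 gives A4.
C4 down a perfect fourth is G3.
A4: a fourth down reaches E, and 5 semitones makes it E4.
C5: a fourth down reaches G, and 5 semitones makes it G4.
D4 down a perfect fourth is A3.

A4 G3 E4 G4 A3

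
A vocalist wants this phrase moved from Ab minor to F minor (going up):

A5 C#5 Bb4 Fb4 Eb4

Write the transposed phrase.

Ab minor to F minor up is a major sixth, so every note moves up by that interval.
A5 becomes F#6
C#5 becomes A#5
Bb4 becomes G5
Fb4 becomes Db5
Eb4 becomes C5

F#6 A#5 G5 Db5 C5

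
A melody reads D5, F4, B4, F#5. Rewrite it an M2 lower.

C5 Eb4 A4 E5

D5 to C5
F4 to Eb4
B4 to A4
F#5 to E5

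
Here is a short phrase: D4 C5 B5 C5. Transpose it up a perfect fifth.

A4 G5 F#6 G5

D4 becomes A4
C5 becomes G5
B5 becomes F#6
C5 becomes G5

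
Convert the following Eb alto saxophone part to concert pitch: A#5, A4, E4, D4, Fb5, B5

C#5 C4 G3 F3 Abb4 D5

The Eb alto saxophone sounds a major sixth below written, so transpose each written note down a major sixth.
A#5 becomes C#5
A4 becomes C4
E4 becomes G3
D4 becomes F3
Fb5 becomes Abb4
B5 becomes D5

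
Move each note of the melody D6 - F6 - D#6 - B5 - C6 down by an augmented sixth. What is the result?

D6 gives Fb5
F6 gives Abb5
D#6 gives F5
B5 gives Db5
C6 gives Ebb5

Fb5 Abb5 F5 Db5 Ebb5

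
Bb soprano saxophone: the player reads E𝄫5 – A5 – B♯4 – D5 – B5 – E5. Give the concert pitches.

Dbb5 G5 A#4 C5 A5 D5

The Bb soprano saxophone sounds a major second below written, so transpose each written note down a major second.
Ebb5 becomes Dbb5
A5 becomes G5
B#4 becomes A#4
D5 becomes C5
B5 becomes A5
E5 becomes D5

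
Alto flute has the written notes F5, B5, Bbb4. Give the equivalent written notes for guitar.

C6 F#6 Fb5

First find concert pitch: the alto flute sounds a perfect fourth below written, so F5 B5 Bbb4 sounds C5 F#5 Fb4.
Then write for guitar: it sounds a perfect octave below written, so the part must be a perfect octave above concert.
C5 → C6
F#5 → F#6
Fb4 → Fb5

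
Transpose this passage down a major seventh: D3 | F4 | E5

D3 down a major seventh is Eb2.
F4: a seventh down reaches G, and 11 semitones makes it Gb3.
E5 down a major seventh is F4.

Eb2 Gb3 F4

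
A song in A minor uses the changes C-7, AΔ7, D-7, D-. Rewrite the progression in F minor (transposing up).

A minor up to F minor is a minor sixth; each chord root moves by that interval while the quality stays the same.
C-7: root C up a minor sixth → Ab, giving Ab-7.
AΔ7: root A up a minor sixth → F, giving FΔ7.
D-7: root D up a minor sixth → Bb, giving Bb-7.
D-: root D up a minor sixth → Bb, giving Bb-.

Ab-7 FΔ7 Bb-7 Bb-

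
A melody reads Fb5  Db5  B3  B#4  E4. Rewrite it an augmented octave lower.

Fbb4 Dbb4 Bb2 B3 Eb3

Fb5 gives Fbb4
Db5 gives Dbb4
B3 gives Bb2
B#4 gives B3
E4 gives Eb3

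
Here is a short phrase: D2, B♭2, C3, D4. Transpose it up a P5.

D2 up a perfect fifth is A2.
Bb2: a fifth up reaches F, and 7 semitones makes it F3.
A perfect fifth up from C3 gives G3.
D4 up a perfect fifth is A4.

A2 F3 G3 A4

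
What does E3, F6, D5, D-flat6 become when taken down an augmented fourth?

An augmented fourth down from E3 gives Bb2.
An augmented fourth down from F6 gives Cb6.
D5: a fourth down reaches A, and 6 semitones makes it Ab4.
Db6: a fourth down reaches A, and 6 semitones makes it Abb5.

Bb2 Cb6 Ab4 Abb5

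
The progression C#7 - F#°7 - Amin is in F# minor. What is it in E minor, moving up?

F# minor up to E minor is a minor seventh; each chord root moves by that interval while the quality stays the same.
C#7: root C# up a minor seventh → B, giving B7.
F#°7: root F# up a minor seventh → E, giving E°7.
Amin: root A up a minor seventh → G, giving Gmin.

B7 E°7 Gmin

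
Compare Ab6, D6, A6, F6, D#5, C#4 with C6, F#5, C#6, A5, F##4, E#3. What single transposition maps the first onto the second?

down a minor sixth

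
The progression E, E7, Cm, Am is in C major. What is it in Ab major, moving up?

C major up to Ab major is a minor sixth; each chord root moves by that interval while the quality stays the same.
E: root E up a minor sixth → C, giving C.
E7: root E up a minor sixth → C, giving C7.
Cm: root C up a minor sixth → Ab, giving Abm.
Am: root A up a minor sixth → F, giving Fm.

C C7 Abm Fm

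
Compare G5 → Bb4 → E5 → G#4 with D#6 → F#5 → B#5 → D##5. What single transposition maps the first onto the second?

Take the first pair: G5 → D#6. G to D spans 5 letter names, so the interval is some kind of fifth.
G5 to D#6 is 8 semitones, which makes it an augmented fifth; the second version is higher, so the direction is up.
Checking another pair — G#4 → D##5 — gives the same interval.

up an augmented fifth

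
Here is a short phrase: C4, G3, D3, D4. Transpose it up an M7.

B4 F#4 C#4 C#5

C4 → B4
G3 → F#4
D3 → C#4
D4 → C#5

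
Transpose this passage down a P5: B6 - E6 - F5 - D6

E6 A5 Bb4 G5

A perfect fifth down from B6 gives E6.
E6: a fifth down reaches A, and 7 semitones makes it A5.
F5 down a perfect fifth is Bb4.
A perfect fifth down from D6 gives G5.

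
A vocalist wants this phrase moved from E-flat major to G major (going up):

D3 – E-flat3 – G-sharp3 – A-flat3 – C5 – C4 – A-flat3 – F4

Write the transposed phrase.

From E-flat up to G is a major third; apply that to each pitch.
D3 -> F#3
Eb3 -> G3
G#3 -> B#3
Ab3 -> C4
C5 -> E5
C4 -> E4
Ab3 -> C4
F4 -> A4

F#3 G3 B#3 C4 E5 E4 C4 A4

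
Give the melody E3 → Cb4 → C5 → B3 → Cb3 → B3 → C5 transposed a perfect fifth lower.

A2 Fb3 F4 E3 Fb2 E3 F4

E3 down a perfect fifth is A2.
A perfect fifth down from Cb4 gives Fb3.
C5: a fifth down reaches F, and 7 semitones makes it F4.
B3: a fifth down reaches E, and 7 semitones makes it E3.
A perfect fifth down from Cb3 gives Fb2.
B3 down a perfect fifth is E3.
C5: a fifth down reaches F, and 7 semitones makes it F4.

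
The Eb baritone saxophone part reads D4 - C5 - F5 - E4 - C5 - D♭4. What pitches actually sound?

Written C4 on the Eb baritone saxophone sounds as Eb2, a major thirteenth lower; apply that shift to every note.
D4 becomes F2
C5 becomes Eb3
F5 becomes Ab3
E4 becomes G2
C5 becomes Eb3
Db4 becomes Fb2

F2 Eb3 Ab3 G2 Eb3 Fb2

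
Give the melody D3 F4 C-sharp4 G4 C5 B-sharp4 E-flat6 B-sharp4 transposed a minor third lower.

B2 D4 A#3 E4 A4 G##4 C6 G##4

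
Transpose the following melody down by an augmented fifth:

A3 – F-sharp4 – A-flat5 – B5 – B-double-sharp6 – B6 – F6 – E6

A3 to Db3
F#4 to Bb3
Ab5 to Dbb5
B5 to Eb5
B##6 to E#6
B6 to Eb6
F6 to Bbb5
E6 to Ab5

Db3 Bb3 Dbb5 Eb5 E#6 Eb6 Bbb5 Ab5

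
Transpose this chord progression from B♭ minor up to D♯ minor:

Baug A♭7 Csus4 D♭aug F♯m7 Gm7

D##aug C#7 E#sus4 F#aug A##m7 B#m7

B♭ minor up to D♯ minor is an augmented third; each chord root moves by that interval while the quality stays the same.
Baug: root B up an augmented third → D##, giving D##aug.
A♭7: root A♭ up an augmented third → C#, giving C#7.
Csus4: root C up an augmented third → E#, giving E#sus4.
D♭aug: root D♭ up an augmented third → F#, giving F#aug.
F♯m7: root F♯ up an augmented third → A##, giving A##m7.
Gm7: root G up an augmented third → B#, giving B#m7.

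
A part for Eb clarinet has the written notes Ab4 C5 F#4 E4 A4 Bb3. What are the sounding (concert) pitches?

Cb5 Eb5 A4 G4 C5 Db4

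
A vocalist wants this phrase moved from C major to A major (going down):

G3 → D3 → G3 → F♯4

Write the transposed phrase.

E3 B2 E3 D#4

C major to A major down is a minor third, so every note moves down by that interval.
G3 gives E3
D3 gives B2
G3 gives E3
F#4 gives D#4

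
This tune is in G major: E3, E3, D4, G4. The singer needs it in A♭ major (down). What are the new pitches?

F2 F2 Eb3 Ab3

G major to A♭ major down is a major seventh, so every note moves down by that interval.
E3 gives F2
E3 gives F2
D4 gives Eb3
G4 gives Ab3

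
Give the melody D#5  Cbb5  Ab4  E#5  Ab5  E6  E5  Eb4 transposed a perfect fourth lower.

A#4 Gbb4 Eb4 B#4 Eb5 B5 B4 Bb3

D#5 → A#4
Cbb5 → Gbb4
Ab4 → Eb4
E#5 → B#4
Ab5 → Eb5
E6 → B5
E5 → B4
Eb4 → Bb3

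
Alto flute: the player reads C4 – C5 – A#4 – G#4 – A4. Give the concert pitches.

G3 G4 E#4 D#4 E4

The alto flute sounds a perfect fourth below written, so transpose each written note down a perfect fourth.
C4 gives G3
C5 gives G4
A#4 gives E#4
G#4 gives D#4
A4 gives E4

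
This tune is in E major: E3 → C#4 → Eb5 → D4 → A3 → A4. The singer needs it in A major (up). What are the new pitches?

A3 F#4 Ab5 G4 D4 D5

E major to A major up is a perfect fourth, so every note moves up by that interval.
E3 gives A3
C#4 gives F#4
Eb5 gives Ab5
D4 gives G4
A3 gives D4
A4 gives D5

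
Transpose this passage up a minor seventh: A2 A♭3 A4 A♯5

G3 Gb4 G5 G#6

A minor seventh up from A2 gives G3.
Ab3: a seventh up reaches G, and 10 semitones makes it Gb4.
A4 up a minor seventh is G5.
A#5 up a minor seventh is G#6.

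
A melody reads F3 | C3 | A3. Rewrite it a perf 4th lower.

C3 G2 E3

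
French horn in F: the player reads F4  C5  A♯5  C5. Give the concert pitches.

Bb3 F4 D#5 F4

The French horn in F sounds a perfect fifth below written, so transpose each written note down a perfect fifth.
F4 -> Bb3
C5 -> F4
A#5 -> D#5
C5 -> F4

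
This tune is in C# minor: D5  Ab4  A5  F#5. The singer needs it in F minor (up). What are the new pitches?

From C# up to F is a diminished fourth; apply that to each pitch.
D5 -> Gb5
Ab4 -> Dbb5
A5 -> Db6
F#5 -> Bb5

Gb5 Dbb5 Db6 Bb5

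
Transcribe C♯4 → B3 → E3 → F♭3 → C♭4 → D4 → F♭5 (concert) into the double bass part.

C#5 B4 E4 Fb4 Cb5 D5 Fb6

The double bass sounds a perfect octave below written, so the written part must be a perfect octave above concert — transpose each note up.
C#4 becomes C#5
B3 becomes B4
E3 becomes E4
Fb3 becomes Fb4
Cb4 becomes Cb5
D4 becomes D5
Fb5 becomes Fb6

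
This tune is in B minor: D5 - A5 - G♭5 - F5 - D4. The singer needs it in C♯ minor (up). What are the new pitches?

E5 B5 Ab5 G5 E4

From B up to C♯ is a major second; apply that to each pitch.
D5 becomes E5
A5 becomes B5
Gb5 becomes Ab5
F5 becomes G5
D4 becomes E4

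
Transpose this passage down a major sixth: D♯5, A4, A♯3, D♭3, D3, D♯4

D#5: a sixth down reaches F, and 9 semitones makes it F#4.
A4 down a major sixth is C4.
A#3 down a major sixth is C#3.
Db3 down a major sixth is Fb2.
A major sixth down from D3 gives F2.
D#4 down a major sixth is F#3.

F#4 C4 C#3 Fb2 F2 F#3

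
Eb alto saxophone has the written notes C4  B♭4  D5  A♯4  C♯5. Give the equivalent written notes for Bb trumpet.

F3 Eb4 G4 D#4 F#4

First find concert pitch: the Eb alto saxophone sounds a major sixth below written, so C4 B♭4 D5 A♯4 C♯5 sounds Eb3 Db4 F4 C#4 E4.
Then write for Bb trumpet: it sounds a major second below written, so the part must be a major second above concert.
Eb3 → F3
Db4 → Eb4
F4 → G4
C#4 → D#4
E4 → F#4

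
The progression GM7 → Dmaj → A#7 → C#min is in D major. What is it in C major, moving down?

D major down to C major is a major second; each chord root moves by that interval while the quality stays the same.
GM7: root G down a major second → F, giving FM7.
Dmaj: root D down a major second → C, giving Cmaj.
A#7: root A# down a major second → G#, giving G#7.
C#min: root C# down a major second → B, giving Bmin.

FM7 Cmaj G#7 Bmin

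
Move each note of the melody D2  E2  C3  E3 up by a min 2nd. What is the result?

Eb2 F2 Db3 F3

D2 up a minor second is Eb2.
E2 up a minor second is F2.
C3: a second up reaches D, and 1 semitone makes it Db3.
E3 up a minor second is F3.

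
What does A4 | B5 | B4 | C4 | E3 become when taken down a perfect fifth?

D4 E5 E4 F3 A2

A4 gives D4
B5 gives E5
B4 gives E4
C4 gives F3
E3 gives A2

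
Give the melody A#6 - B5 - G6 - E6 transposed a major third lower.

F#6 G5 Eb6 C6

A#6 down a major third is F#6.
B5: a third down reaches G, and 4 semitones makes it G5.
A major third down from G6 gives Eb6.
A major third down from E6 gives C6.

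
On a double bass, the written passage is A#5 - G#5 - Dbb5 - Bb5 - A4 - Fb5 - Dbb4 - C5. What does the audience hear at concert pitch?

Written C4 on the double bass sounds as C3, a perfect octave lower; apply that shift to every note.
A#5 to A#4
G#5 to G#4
Dbb5 to Dbb4
Bb5 to Bb4
A4 to A3
Fb5 to Fb4
Dbb4 to Dbb3
C5 to C4

A#4 G#4 Dbb4 Bb4 A3 Fb4 Dbb3 C4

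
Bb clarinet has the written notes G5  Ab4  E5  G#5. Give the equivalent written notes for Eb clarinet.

D5 Eb4 B4 D#5

First find concert pitch: the Bb clarinet sounds a major second below written, so G5 Ab4 E5 G#5 sounds F5 Gb4 D5 F#5.
Then write for Eb clarinet: it sounds a minor third above written, so the part must be a minor third below concert.
F5 → D5
Gb4 → Eb4
D5 → B4
F#5 → D#5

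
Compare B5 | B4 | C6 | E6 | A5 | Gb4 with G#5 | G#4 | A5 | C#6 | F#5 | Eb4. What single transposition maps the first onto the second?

From B5 to G#5 is 3 letter names — a third of some quality.
G#5 to B5 is 3 semitones, which makes it a minor third; the second version is lower, so the direction is down.
Checking another pair — Gb4 → Eb4 — gives the same interval.

down a minor third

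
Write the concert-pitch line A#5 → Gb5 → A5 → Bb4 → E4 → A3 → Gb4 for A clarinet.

Written C4 sounds as A3 on the A clarinet, so concert pitches are written a minor third up.
A#5 becomes C#6
Gb5 becomes Bbb5
A5 becomes C6
Bb4 becomes Db5
E4 becomes G4
A3 becomes C4
Gb4 becomes Bbb4

C#6 Bbb5 C6 Db5 G4 C4 Bbb4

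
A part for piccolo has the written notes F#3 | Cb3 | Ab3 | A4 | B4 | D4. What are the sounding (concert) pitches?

F#4 Cb4 Ab4 A5 B5 D5

The piccolo sounds a perfect octave above written, so transpose each written note up a perfect octave.
F#3 -> F#4
Cb3 -> Cb4
Ab3 -> Ab4
A4 -> A5
B4 -> B5
D4 -> D5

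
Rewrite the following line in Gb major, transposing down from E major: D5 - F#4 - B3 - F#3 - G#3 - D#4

Fb4 Ab3 Db3 Ab2 Bb2 F3

E major to Gb major down is an augmented sixth, so every note moves down by that interval.
D5 gives Fb4
F#4 gives Ab3
B3 gives Db3
F#3 gives Ab2
G#3 gives Bb2
D#4 gives F3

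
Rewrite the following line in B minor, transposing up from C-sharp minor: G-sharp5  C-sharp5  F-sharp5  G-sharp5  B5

F#6 B5 E6 F#6 A6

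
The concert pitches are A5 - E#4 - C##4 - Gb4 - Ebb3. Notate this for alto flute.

The alto flute sounds a perfect fourth below written, so the written part must be a perfect fourth above concert — transpose each note up.
A5 becomes D6
E#4 becomes A#4
C##4 becomes F##4
Gb4 becomes Cb5
Ebb3 becomes Abb3

D6 A#4 F##4 Cb5 Abb3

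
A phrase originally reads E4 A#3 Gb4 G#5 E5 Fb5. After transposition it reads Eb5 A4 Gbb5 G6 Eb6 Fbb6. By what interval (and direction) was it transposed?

From E4 to Eb5 is 8 letter names — an octave of some quality.
E4 to Eb5 is 11 semitones, which makes it a diminished octave; the second version is higher, so the direction is up.
Checking another pair — Fb5 → Fbb6 — gives the same interval.

up a diminished octave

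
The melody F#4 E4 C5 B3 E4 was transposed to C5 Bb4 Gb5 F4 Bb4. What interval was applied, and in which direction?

up a diminished fifth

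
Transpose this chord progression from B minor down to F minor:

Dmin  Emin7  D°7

B minor down to F minor is an augmented fourth; each chord root moves by that interval while the quality stays the same.
Dmin: root D down an augmented fourth → Ab, giving Abmin.
Emin7: root E down an augmented fourth → Bb, giving Bbmin7.
D°7: root D down an augmented fourth → Ab, giving Ab°7.

Abmin Bbmin7 Ab°7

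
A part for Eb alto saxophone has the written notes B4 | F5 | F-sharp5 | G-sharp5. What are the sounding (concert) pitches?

D4 Ab4 A4 B4

Written C4 on the Eb alto saxophone sounds as Eb3, a major sixth lower; apply that shift to every note.
B4 gives D4
F5 gives Ab4
F#5 gives A4
G#5 gives B4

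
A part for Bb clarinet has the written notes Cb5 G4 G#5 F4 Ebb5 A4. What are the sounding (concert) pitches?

Bbb4 F4 F#5 Eb4 Dbb5 G4

The Bb clarinet sounds a major second below written, so transpose each written note down a major second.
Cb5 to Bbb4
G4 to F4
G#5 to F#5
F4 to Eb4
Ebb5 to Dbb5
A4 to G4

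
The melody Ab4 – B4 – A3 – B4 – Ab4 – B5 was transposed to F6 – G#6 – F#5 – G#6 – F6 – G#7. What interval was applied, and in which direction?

up a major thirteenth

Take the first pair: Ab4 → F6. A to F spans 13 letter names, so the interval is some kind of thirteenth.
Ab4 to F6 is 21 semitones, which makes it a major thirteenth; the second version is higher, so the direction is up.
Checking another pair — B5 → G#7 — gives the same interval.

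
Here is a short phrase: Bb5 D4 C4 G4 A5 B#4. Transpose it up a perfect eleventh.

Eb7 G5 F5 C6 D7 E#6

Bb5 to Eb7
D4 to G5
C4 to F5
G4 to C6
A5 to D7
B#4 to E#6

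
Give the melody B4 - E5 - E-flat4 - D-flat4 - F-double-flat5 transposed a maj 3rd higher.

B4 -> D#5
E5 -> G#5
Eb4 -> G4
Db4 -> F4
Fbb5 -> Abb5

D#5 G#5 G4 F4 Abb5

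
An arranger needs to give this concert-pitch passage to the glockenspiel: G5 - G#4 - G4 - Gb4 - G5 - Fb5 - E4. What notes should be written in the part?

G3 G#2 G2 Gb2 G3 Fb3 E2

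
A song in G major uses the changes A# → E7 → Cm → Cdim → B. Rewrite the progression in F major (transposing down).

G major down to F major is a major second; each chord root moves by that interval while the quality stays the same.
A#: root A# down a major second → G#, giving G#.
E7: root E down a major second → D, giving D7.
Cm: root C down a major second → Bb, giving Bbm.
Cdim: root C down a major second → Bb, giving Bbdim.
B: root B down a major second → A, giving A.

G# D7 Bbm Bbdim A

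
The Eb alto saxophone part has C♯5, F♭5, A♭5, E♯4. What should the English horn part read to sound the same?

B4 Ebb5 Gb5 D#4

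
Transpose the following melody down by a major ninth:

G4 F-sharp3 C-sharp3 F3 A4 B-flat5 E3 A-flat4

F3 E2 B1 Eb2 G3 Ab4 D2 Gb3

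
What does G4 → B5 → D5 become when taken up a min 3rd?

Bb4 D6 F5

A minor third up from G4 gives Bb4.
A minor third up from B5 gives D6.
A minor third up from D5 gives F5.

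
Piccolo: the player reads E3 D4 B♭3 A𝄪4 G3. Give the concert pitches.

E4 D5 Bb4 A##5 G4

Written C4 on the piccolo sounds as C5, a perfect octave higher; apply that shift to every note.
E3 becomes E4
D4 becomes D5
Bb3 becomes Bb4
A##4 becomes A##5
G3 becomes G4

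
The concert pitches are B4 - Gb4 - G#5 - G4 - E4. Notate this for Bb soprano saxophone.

C#5 Ab4 A#5 A4 F#4

The Bb soprano saxophone sounds a major second below written, so the written part must be a major second above concert — transpose each note up.
B4 gives C#5
Gb4 gives Ab4
G#5 gives A#5
G4 gives A4
E4 gives F#4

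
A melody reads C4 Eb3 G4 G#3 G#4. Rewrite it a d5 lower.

F#3 A2 C#4 C##3 C##4

A diminished fifth down from C4 gives F#3.
A diminished fifth down from Eb3 gives A2.
G4 down a diminished fifth is C#4.
A diminished fifth down from G#3 gives C##3.
A diminished fifth down from G#4 gives C##4.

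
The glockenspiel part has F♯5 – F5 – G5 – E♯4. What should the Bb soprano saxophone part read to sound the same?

First find concert pitch: the glockenspiel sounds a perfect fifteenth above written, so F♯5 F5 G5 E♯4 sounds F#7 F7 G7 E#6.
Then write for Bb soprano saxophone: it sounds a major second below written, so the part must be a major second above concert.
F#7 → G#7
F7 → G7
G7 → A7
E#6 → F##6

G#7 G7 A7 F##6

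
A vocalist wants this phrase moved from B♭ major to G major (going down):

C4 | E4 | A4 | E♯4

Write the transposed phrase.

B♭ major to G major down is a minor third, so every note moves down by that interval.
C4 gives A3
E4 gives C#4
A4 gives F#4
E#4 gives C##4

A3 C#4 F#4 C##4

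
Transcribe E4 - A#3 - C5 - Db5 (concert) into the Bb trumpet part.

F#4 B#3 D5 Eb5

The Bb trumpet sounds a major second below written, so the written part must be a major second above concert — transpose each note up.
E4 -> F#4
A#3 -> B#3
C5 -> D5
Db5 -> Eb5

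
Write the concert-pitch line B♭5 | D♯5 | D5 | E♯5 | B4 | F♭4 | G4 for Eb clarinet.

G5 B#4 B4 C##5 G#4 Db4 E4

Written C4 sounds as Eb4 on the Eb clarinet, so concert pitches are written a minor third down.
Bb5 -> G5
D#5 -> B#4
D5 -> B4
E#5 -> C##5
B4 -> G#4
Fb4 -> Db4
G4 -> E4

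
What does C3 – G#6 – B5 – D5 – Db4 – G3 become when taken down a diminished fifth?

C3 becomes F#2
G#6 becomes C##6
B5 becomes E#5
D5 becomes G#4
Db4 becomes G3
G3 becomes C#3

F#2 C##6 E#5 G#4 G3 C#3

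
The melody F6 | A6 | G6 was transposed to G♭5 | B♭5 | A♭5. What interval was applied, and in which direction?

Take the first pair: F6 → Gb5. F to G spans 7 letter names, so the interval is some kind of seventh.
Gb5 to F6 is 11 semitones, which makes it a major seventh; the second version is lower, so the direction is down.
Checking another pair — G6 → Ab5 — gives the same interval.

down a major seventh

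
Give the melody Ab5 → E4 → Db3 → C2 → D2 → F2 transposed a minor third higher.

Ab5 up a minor third is Cb6.
E4 up a minor third is G4.
Db3 up a minor third is Fb3.
A minor third up from C2 gives Eb2.
D2 up a minor third is F2.
A minor third up from F2 gives Ab2.

Cb6 G4 Fb3 Eb2 F2 Ab2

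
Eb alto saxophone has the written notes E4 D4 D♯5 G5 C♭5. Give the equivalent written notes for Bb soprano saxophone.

First find concert pitch: the Eb alto saxophone sounds a major sixth below written, so E4 D4 D♯5 G5 C♭5 sounds G3 F3 F#4 Bb4 Ebb4.
Then write for Bb soprano saxophone: it sounds a major second below written, so the part must be a major second above concert.
G3 → A3
F3 → G3
F#4 → G#4
Bb4 → C5
Ebb4 → Fb4

A3 G3 G#4 C5 Fb4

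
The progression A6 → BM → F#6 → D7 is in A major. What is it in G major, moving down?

G6 AM E6 C7

A major down to G major is a major second; each chord root moves by that interval while the quality stays the same.
A6: root A down a major second → G, giving G6.
BM: root B down a major second → A, giving AM.
F#6: root F# down a major second → E, giving E6.
D7: root D down a major second → C, giving C7.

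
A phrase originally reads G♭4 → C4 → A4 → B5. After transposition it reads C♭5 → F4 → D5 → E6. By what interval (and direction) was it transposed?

From Gb4 to Cb5 is 4 letter names — a fourth of some quality.
Gb4 to Cb5 is 5 semitones, which makes it a perfect fourth; the second version is higher, so the direction is up.
Checking another pair — B5 → E6 — gives the same interval.

up a perfect fourth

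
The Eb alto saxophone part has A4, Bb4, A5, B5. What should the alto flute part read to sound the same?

First find concert pitch: the Eb alto saxophone sounds a major sixth below written, so A4 Bb4 A5 B5 sounds C4 Db4 C5 D5.
Then write for alto flute: it sounds a perfect fourth below written, so the part must be a perfect fourth above concert.
C4 → F4
Db4 → Gb4
C5 → F5
D5 → G5

F4 Gb4 F5 G5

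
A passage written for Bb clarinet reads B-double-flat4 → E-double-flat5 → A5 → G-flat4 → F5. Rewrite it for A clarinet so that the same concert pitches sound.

First find concert pitch: the Bb clarinet sounds a major second below written, so B-double-flat4 E-double-flat5 A5 G-flat4 F5 sounds Abb4 Dbb5 G5 Fb4 Eb5.
Then write for A clarinet: it sounds a minor third below written, so the part must be a minor third above concert.
Abb4 → Cbb5
Dbb5 → Fbb5
G5 → Bb5
Fb4 → Abb4
Eb5 → Gb5

Cbb5 Fbb5 Bb5 Abb4 Gb5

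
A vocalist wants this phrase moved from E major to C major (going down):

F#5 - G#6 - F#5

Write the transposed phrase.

D5 E6 D5

E major to C major down is a major third, so every note moves down by that interval.
F#5 becomes D5
G#6 becomes E6
F#5 becomes D5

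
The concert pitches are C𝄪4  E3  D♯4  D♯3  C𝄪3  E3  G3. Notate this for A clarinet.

The A clarinet sounds a minor third below written, so the written part must be a minor third above concert — transpose each note up.
C##4 to E#4
E3 to G3
D#4 to F#4
D#3 to F#3
C##3 to E#3
E3 to G3
G3 to Bb3

E#4 G3 F#4 F#3 E#3 G3 Bb3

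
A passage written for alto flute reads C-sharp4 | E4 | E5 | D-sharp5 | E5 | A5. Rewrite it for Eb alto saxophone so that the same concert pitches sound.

E#4 G#4 G#5 F##5 G#5 C#6

First find concert pitch: the alto flute sounds a perfect fourth below written, so C-sharp4 E4 E5 D-sharp5 E5 A5 sounds G#3 B3 B4 A#4 B4 E5.
Then write for Eb alto saxophone: it sounds a major sixth below written, so the part must be a major sixth above concert.
G#3 → E#4
B3 → G#4
B4 → G#5
A#4 → F##5
B4 → G#5
E5 → C#6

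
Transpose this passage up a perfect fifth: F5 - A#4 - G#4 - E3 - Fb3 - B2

F5 becomes C6
A#4 becomes E#5
G#4 becomes D#5
E3 becomes B3
Fb3 becomes Cb4
B2 becomes F#3

C6 E#5 D#5 B3 Cb4 F#3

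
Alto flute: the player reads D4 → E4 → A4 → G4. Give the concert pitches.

A3 B3 E4 D4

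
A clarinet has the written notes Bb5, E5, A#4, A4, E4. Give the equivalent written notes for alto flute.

C6 F#5 B#4 B4 F#4

First find concert pitch: the A clarinet sounds a minor third below written, so Bb5 E5 A#4 A4 E4 sounds G5 C#5 F##4 F#4 C#4.
Then write for alto flute: it sounds a perfect fourth below written, so the part must be a perfect fourth above concert.
G5 → C6
C#5 → F#5
F##4 → B#4
F#4 → B4
C#4 → F#4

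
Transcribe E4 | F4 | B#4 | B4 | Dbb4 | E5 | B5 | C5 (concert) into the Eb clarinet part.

C#4 D4 G##4 G#4 Bbb3 C#5 G#5 A4

The Eb clarinet sounds a minor third above written, so the written part must be a minor third below concert — transpose each note down.
E4 becomes C#4
F4 becomes D4
B#4 becomes G##4
B4 becomes G#4
Dbb4 becomes Bbb3
E5 becomes C#5
B5 becomes G#5
C5 becomes A4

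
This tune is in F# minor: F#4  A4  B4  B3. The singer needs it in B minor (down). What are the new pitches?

B3 D4 E4 E3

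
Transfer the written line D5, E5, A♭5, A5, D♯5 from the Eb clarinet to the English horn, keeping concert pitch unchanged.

First find concert pitch: the Eb clarinet sounds a minor third above written, so D5 E5 A♭5 A5 D♯5 sounds F5 G5 Cb6 C6 F#5.
Then write for English horn: it sounds a perfect fifth below written, so the part must be a perfect fifth above concert.
F5 → C6
G5 → D6
Cb6 → Gb6
C6 → G6
F#5 → C#6

C6 D6 Gb6 G6 C#6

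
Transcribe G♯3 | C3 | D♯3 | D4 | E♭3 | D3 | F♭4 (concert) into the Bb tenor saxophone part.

A#4 D4 E#4 E5 F4 E4 Gb5

The Bb tenor saxophone sounds a major ninth below written, so the written part must be a major ninth above concert — transpose each note up.
G#3 becomes A#4
C3 becomes D4
D#3 becomes E#4
D4 becomes E5
Eb3 becomes F4
D3 becomes E4
Fb4 becomes Gb5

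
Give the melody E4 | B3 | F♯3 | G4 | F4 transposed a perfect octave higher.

E4 up a perfect octave is E5.
B3: an octave up reaches B, and 12 semitones makes it B4.
F#3: an octave up reaches F, and 12 semitones makes it F#4.
G4: an octave up reaches G, and 12 semitones makes it G5.
A perfect octave up from F4 gives F5.

E5 B4 F#4 G5 F5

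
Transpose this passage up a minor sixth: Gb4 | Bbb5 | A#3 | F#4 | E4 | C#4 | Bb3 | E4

Gb4: a sixth up reaches E, and 8 semitones makes it Ebb5.
Bbb5 up a minor sixth is Gbb6.
A#3: a sixth up reaches F, and 8 semitones makes it F#4.
F#4 up a minor sixth is D5.
A minor sixth up from E4 gives C5.
A minor sixth up from C#4 gives A4.
Bb3 up a minor sixth is Gb4.
A minor sixth up from E4 gives C5.

Ebb5 Gbb6 F#4 D5 C5 A4 Gb4 C5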